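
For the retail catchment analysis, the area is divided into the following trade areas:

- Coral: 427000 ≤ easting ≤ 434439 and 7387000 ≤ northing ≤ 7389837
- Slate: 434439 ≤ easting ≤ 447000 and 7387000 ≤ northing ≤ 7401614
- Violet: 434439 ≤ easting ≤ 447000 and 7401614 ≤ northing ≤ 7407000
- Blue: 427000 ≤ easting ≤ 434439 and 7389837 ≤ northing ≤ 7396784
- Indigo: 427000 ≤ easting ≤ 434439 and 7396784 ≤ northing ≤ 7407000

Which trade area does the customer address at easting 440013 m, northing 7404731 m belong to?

The point has easting = 440013 and northing = 7404731.
Only Violet satisfies 434439 ≤ easting ≤ 447000 and 7401614 ≤ northing ≤ 7407000.

Violet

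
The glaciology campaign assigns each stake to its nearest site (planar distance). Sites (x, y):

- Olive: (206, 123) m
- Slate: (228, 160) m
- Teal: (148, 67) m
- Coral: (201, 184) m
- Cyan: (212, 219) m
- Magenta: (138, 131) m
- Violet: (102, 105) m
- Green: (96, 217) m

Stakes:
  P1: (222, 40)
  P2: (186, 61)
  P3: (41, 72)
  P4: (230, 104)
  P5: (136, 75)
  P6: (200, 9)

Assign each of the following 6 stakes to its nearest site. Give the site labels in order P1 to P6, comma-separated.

Teal, Teal, Violet, Olive, Teal, Teal

P1 → Teal (d²=6205.00)
P2 → Teal (d²=1480.00)
P3 → Violet (d²=4810.00)
P4 → Olive (d²=937.00)
P5 → Teal (d²=208.00)
P6 → Teal (d²=6068.00)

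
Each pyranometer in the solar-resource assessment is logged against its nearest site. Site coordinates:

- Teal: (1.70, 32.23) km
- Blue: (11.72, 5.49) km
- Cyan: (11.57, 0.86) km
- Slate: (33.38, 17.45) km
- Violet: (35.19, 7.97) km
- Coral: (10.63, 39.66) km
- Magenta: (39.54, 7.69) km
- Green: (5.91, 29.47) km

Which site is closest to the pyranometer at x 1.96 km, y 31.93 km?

Squared distances to each site:
Teal: 0.158; Blue: 794.331; Cyan: 1057.697; Slate: 1196.887; Violet: 1678.314; Coral: 134.922; Magenta: 1999.834; Green: 21.654.
Minimum at Teal.

Teal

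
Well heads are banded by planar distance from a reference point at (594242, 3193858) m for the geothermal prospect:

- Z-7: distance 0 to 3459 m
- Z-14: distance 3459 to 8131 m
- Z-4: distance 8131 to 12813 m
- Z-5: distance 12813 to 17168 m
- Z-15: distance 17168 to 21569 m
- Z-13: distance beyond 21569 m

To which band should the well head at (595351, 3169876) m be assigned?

Distance = √((595351−594242)² + (3169876−3193858)²) = √(1229881.000 + 575136324.000) = 24007.628 m.
21569 ≤ 24007.628 < ∞ → Z-13.

Z-13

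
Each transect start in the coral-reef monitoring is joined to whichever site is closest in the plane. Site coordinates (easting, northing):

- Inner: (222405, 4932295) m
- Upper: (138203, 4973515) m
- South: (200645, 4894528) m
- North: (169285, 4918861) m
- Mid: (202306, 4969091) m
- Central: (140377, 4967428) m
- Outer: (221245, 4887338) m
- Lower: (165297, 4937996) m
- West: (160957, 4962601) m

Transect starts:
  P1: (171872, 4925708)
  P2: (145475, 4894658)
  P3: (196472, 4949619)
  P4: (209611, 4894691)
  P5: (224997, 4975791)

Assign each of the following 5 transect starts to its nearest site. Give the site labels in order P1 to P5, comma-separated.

P1 → North (d²=53573978.00)
P2 → North (d²=1152701309.00)
P3 → Mid (d²=413194340.00)
P4 → South (d²=80415725.00)
P5 → Mid (d²=559771481.00)

North, North, Mid, South, Mid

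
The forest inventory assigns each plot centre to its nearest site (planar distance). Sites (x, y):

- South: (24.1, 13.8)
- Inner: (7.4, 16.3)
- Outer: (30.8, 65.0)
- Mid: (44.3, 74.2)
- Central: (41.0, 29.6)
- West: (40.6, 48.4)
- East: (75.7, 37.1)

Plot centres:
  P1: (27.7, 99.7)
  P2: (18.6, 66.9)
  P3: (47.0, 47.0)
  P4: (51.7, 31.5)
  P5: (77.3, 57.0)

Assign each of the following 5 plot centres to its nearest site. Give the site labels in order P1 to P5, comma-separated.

P1 → Mid (d²=925.81)
P2 → Outer (d²=152.45)
P3 → West (d²=42.92)
P4 → Central (d²=118.10)
P5 → East (d²=398.57)

Mid, Outer, West, Central, East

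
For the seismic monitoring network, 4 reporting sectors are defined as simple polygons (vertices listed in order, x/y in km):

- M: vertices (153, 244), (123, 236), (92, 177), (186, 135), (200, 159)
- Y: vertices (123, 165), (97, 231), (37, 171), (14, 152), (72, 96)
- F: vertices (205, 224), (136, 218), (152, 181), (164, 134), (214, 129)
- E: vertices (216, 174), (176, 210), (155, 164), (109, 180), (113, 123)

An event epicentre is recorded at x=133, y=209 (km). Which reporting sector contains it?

Cast a ray rightward from (133, 209). For each polygon, the edges (by vertex number in listed order) whose endpoints lie on opposite sides of y = 209, where each meets that height, and whether that is right or left of the point:
M: 2–3 at x≈108.8 (left), 5–1 at x≈172.4 (right) → 1 crossing.
Y: 1–2 at x≈105.7 (left), 2–3 at x≈75.0 (left) → 0 crossings.
F: 2–3 at x≈139.9 (right), 5–1 at x≈206.4 (right) → 2 crossings.
E: 1–2 at x≈177.1 (right), 2–3 at x≈175.5 (right) → 2 crossings.
Only M has an odd count, so the point is inside M.

M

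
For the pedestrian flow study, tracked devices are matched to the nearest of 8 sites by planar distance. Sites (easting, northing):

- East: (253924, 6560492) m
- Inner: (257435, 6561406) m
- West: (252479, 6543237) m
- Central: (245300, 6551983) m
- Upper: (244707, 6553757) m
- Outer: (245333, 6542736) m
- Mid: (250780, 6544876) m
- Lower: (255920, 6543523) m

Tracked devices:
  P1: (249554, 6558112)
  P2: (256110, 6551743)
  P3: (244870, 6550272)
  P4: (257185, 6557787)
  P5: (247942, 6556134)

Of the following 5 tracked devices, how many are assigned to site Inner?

P1 → East
P2 → Lower
P3 → Central
P4 → Inner
P5 → Upper
1 of the 5 goes to Inner.

1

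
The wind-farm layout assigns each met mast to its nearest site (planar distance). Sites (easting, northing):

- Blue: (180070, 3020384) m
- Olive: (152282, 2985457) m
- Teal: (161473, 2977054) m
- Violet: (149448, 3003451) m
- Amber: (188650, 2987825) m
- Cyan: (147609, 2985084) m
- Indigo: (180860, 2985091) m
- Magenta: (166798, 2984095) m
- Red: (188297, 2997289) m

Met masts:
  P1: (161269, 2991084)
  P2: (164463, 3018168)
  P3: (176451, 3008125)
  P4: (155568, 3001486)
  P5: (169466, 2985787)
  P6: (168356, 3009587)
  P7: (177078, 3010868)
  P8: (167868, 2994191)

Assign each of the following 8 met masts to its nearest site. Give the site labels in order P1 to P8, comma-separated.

Magenta, Blue, Blue, Violet, Magenta, Blue, Blue, Magenta

P1 → Magenta (d²=79415962.00)
P2 → Blue (d²=248489105.00)
P3 → Blue (d²=163380242.00)
P4 → Violet (d²=41315625.00)
P5 → Magenta (d²=9981088.00)
P6 → Blue (d²=253793005.00)
P7 → Blue (d²=99506320.00)
P8 → Magenta (d²=103074116.00)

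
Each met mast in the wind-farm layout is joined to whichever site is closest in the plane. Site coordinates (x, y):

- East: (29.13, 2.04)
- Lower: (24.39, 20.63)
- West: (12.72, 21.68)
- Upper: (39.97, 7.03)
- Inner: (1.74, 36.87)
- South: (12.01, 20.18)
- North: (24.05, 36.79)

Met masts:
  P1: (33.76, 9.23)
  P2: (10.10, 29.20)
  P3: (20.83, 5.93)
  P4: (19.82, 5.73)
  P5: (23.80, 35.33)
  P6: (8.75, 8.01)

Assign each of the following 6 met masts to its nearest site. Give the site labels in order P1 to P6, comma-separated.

P1 → Upper (d²=43.40)
P2 → West (d²=63.41)
P3 → East (d²=84.02)
P4 → East (d²=100.29)
P5 → North (d²=2.19)
P6 → South (d²=158.74)

Upper, West, East, East, North, South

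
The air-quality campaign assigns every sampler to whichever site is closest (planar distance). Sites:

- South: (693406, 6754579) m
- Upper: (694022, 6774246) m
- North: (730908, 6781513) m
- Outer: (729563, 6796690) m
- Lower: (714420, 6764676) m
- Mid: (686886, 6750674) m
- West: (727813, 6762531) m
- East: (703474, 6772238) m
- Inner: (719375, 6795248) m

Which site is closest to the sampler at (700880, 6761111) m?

South

Squared distances to each site:
South: 98527700.000; Upper: 219560389.000; North: 1317922388.000; Outer: 2088579730.000; Lower: 196040825.000; Mid: 304763005.000; West: 727402889.000; East: 130538965.000; Inner: 1507399794.000.
Minimum at South.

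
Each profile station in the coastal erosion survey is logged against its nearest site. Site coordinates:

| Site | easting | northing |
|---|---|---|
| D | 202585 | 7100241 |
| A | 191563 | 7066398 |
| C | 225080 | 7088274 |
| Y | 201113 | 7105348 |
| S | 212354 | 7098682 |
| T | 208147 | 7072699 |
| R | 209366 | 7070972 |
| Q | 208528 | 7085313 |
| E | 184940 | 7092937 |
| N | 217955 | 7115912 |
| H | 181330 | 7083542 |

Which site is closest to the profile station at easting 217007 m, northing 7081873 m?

Q

Squared distances to each site:
D: 545377508.000; A: 886872761.000; C: 106146130.000; Y: 803694861.000; S: 304192890.000; T: 162661876.000; R: 177216682.000; Q: 83727041.000; E: 1150704585.000; N: 1159552225.000; H: 1275633890.000.
Minimum at Q.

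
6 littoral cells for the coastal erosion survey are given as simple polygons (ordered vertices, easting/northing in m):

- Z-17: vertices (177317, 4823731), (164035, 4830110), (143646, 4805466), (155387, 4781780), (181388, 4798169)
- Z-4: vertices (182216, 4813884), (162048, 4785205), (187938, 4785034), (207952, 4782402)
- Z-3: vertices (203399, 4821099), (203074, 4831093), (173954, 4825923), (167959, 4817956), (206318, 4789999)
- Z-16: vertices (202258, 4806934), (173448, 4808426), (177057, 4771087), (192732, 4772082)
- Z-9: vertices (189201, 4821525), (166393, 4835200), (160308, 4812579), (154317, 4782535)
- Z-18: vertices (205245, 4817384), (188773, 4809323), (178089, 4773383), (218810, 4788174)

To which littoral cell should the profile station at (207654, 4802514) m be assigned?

Z-18

Cast a ray rightward from (207654, 4802514). For each polygon, the edges (by vertex number in listed order) whose endpoints lie on opposite sides of northing = 4802514, where each meets that height, and whether that is right or left of the point:
Z-17: 3–4 at easting≈145109.3 (left), 5–1 at easting≈180696.0 (left) → 0 crossings.
Z-4: 1–2 at easting≈174220.2 (left), 4–1 at easting≈191510.8 (left) → 0 crossings.
Z-3: 4–5 at easting≈189146.5 (left), 5–1 at easting≈205143.4 (left) → 0 crossings.
Z-16: 2–3 at easting≈174019.4 (left), 4–1 at easting≈201049.9 (left) → 0 crossings.
Z-9: 3–4 at easting≈158301.0 (left), 4–1 at easting≈172192.0 (left) → 0 crossings.
Z-18: 2–3 at easting≈186748.9 (left), 4–1 at easting≈212150.6 (right) → 1 crossing.
Only Z-18 has an odd count, so the point is inside Z-18.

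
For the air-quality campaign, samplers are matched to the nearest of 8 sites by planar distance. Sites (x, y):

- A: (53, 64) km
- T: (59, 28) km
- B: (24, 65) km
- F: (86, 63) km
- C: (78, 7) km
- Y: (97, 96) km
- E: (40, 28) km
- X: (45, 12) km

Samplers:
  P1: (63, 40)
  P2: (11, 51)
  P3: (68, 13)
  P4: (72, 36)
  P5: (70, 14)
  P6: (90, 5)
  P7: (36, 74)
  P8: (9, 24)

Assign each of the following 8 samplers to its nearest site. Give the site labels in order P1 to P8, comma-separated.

T, B, C, T, C, C, B, E

P1 → T (d²=160.00)
P2 → B (d²=365.00)
P3 → C (d²=136.00)
P4 → T (d²=233.00)
P5 → C (d²=113.00)
P6 → C (d²=148.00)
P7 → B (d²=225.00)
P8 → E (d²=977.00)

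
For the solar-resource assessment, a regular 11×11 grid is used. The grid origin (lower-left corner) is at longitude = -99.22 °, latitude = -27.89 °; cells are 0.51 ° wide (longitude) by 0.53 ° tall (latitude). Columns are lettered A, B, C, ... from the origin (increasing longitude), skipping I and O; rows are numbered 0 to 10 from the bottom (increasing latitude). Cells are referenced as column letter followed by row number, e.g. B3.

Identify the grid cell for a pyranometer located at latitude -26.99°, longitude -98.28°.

Column index: ⌊(-98.28 − -99.22) / 0.51⌋ = ⌊1.843⌋ = 1 → column B
Row offset from origin: ⌊(-26.99 − -27.89) / 0.53⌋ = ⌊1.698⌋ = 1 → row 1

B1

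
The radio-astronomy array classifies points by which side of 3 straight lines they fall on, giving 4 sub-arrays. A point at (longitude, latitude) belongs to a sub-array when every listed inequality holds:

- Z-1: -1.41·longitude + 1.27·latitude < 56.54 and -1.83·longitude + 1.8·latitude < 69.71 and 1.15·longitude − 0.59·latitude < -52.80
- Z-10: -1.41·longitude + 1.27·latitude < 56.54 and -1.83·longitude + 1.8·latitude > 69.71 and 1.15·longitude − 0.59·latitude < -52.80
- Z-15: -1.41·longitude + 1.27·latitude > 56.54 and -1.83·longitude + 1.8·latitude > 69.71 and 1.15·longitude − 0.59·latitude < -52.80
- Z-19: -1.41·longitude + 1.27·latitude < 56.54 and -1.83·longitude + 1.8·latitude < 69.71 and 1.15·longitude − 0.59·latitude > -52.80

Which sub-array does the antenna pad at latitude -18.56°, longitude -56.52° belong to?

-1.41·-56.52 + 1.27·-18.56 = 56.122, which is < 56.54
-1.83·-56.52 + 1.8·-18.56 = 70.024, which is > 69.71
1.15·-56.52 − 0.59·-18.56 = -54.048, which is < -52.80
This sign pattern matches Z-10.

Z-10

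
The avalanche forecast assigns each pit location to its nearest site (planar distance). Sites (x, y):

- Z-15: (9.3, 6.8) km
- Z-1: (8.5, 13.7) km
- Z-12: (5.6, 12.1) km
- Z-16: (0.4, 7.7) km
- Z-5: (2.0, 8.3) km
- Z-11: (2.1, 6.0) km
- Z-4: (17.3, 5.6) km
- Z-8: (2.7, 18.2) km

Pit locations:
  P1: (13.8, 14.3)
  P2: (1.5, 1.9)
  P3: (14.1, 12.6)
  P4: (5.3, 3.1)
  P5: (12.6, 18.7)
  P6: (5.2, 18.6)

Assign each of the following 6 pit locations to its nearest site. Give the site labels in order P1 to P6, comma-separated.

P1 → Z-1 (d²=28.45)
P2 → Z-11 (d²=17.17)
P3 → Z-1 (d²=32.57)
P4 → Z-11 (d²=18.65)
P5 → Z-1 (d²=41.81)
P6 → Z-8 (d²=6.41)

Z-1, Z-11, Z-1, Z-11, Z-1, Z-8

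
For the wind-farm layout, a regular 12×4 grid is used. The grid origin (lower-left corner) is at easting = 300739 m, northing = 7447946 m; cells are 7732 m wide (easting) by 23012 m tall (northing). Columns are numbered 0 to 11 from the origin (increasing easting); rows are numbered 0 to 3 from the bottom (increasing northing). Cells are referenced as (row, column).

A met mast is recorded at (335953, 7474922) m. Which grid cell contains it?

Column index: ⌊(335953 − 300739) / 7732⌋ = ⌊4.554⌋ = 4
Row offset from origin: ⌊(7474922 − 7447946) / 23012⌋ = ⌊1.172⌋ = 1 → row 1

(1, 4)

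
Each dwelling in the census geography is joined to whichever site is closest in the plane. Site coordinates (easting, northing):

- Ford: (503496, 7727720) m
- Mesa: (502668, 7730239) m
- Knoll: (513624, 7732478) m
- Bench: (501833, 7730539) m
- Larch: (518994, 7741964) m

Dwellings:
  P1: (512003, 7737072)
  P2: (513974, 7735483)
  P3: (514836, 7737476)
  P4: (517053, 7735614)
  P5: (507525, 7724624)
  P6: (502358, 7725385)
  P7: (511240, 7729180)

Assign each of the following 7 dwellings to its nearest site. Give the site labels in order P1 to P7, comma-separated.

Knoll, Knoll, Knoll, Knoll, Ford, Ford, Knoll

P1 → Knoll (d²=23732477.00)
P2 → Knoll (d²=9152525.00)
P3 → Knoll (d²=26448948.00)
P4 → Knoll (d²=21592537.00)
P5 → Ford (d²=25818057.00)
P6 → Ford (d²=6747269.00)
P7 → Knoll (d²=16560260.00)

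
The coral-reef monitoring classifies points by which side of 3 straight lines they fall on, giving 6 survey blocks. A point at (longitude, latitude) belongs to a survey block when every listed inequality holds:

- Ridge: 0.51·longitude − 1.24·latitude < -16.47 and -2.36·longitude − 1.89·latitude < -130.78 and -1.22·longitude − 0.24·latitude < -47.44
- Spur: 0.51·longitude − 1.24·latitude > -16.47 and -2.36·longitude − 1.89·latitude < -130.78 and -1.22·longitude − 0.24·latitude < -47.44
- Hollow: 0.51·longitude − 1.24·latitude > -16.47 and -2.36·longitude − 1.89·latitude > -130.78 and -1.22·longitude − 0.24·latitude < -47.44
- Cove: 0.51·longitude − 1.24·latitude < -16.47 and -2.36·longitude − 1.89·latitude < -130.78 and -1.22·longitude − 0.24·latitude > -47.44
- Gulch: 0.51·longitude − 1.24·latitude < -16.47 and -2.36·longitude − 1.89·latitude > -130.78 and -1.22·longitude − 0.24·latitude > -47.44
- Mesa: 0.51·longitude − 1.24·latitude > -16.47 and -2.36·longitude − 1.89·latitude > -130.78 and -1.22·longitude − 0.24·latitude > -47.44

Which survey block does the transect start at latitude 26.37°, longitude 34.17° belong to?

Hollow

0.51·34.17 − 1.24·26.37 = -15.272, which is > -16.47
-2.36·34.17 − 1.89·26.37 = -130.481, which is > -130.78
-1.22·34.17 − 0.24·26.37 = -48.016, which is < -47.44
This sign pattern matches Hollow.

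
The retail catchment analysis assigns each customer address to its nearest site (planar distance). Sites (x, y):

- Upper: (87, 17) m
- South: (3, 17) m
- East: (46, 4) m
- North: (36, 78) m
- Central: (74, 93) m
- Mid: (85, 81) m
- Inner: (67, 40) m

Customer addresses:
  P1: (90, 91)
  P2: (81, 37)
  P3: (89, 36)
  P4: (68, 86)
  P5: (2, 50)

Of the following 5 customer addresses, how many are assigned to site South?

1

P1 → Mid
P2 → Inner
P3 → Upper
P4 → Central
P5 → South
1 of the 5 goes to South.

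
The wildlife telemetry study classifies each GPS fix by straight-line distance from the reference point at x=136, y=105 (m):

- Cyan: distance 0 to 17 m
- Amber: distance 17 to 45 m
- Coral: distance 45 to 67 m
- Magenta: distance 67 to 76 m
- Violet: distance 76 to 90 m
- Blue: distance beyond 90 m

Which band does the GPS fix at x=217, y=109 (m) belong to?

Violet

Distance = √((217−136)² + (109−105)²) = √(6561.000 + 16.000) = 81.099 m.
76 ≤ 81.099 < 90 → Violet.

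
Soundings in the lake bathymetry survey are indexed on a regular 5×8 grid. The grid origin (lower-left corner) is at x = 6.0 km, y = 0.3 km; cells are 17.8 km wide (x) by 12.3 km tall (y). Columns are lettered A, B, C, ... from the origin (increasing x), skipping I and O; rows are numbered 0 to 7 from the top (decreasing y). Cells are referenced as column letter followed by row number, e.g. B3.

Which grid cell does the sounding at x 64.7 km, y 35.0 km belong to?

Column index: ⌊(64.7 − 6.0) / 17.8⌋ = ⌊3.298⌋ = 3 → column D
Row offset from origin: ⌊(35.0 − 0.3) / 12.3⌋ = ⌊2.821⌋ = 2 → row 5 (counted from top)

D5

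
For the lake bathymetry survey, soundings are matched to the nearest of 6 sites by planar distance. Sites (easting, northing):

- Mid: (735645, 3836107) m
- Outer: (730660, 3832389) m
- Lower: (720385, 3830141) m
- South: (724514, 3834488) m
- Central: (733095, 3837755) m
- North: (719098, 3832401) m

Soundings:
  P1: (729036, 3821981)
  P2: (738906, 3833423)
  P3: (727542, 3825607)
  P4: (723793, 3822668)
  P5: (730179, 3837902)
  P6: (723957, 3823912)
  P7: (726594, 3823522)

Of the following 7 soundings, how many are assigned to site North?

0

P1 → Outer
P2 → Mid
P3 → Outer
P4 → Lower
P5 → Central
P6 → Lower
P7 → Lower
0 of the 7 go to North.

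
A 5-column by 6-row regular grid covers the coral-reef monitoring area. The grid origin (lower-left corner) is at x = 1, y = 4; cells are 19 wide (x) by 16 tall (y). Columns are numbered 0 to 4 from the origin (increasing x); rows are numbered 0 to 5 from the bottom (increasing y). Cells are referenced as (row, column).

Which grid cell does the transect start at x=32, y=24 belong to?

(1, 1)

Column index: ⌊(32 − 1) / 19⌋ = ⌊1.632⌋ = 1
Row offset from origin: ⌊(24 − 4) / 16⌋ = ⌊1.250⌋ = 1 → row 1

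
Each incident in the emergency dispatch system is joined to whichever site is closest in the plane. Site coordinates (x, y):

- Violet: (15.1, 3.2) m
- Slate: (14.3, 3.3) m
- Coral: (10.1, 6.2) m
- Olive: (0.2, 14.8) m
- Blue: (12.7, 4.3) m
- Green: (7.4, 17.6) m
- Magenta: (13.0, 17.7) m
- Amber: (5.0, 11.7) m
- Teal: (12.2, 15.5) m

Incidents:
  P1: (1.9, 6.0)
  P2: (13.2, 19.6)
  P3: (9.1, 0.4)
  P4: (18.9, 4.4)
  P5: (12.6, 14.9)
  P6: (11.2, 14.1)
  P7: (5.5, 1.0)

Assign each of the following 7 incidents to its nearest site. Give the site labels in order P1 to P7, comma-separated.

P1 → Amber (d²=42.10)
P2 → Magenta (d²=3.65)
P3 → Blue (d²=28.17)
P4 → Violet (d²=15.88)
P5 → Teal (d²=0.52)
P6 → Teal (d²=2.96)
P7 → Coral (d²=48.20)

Amber, Magenta, Blue, Violet, Teal, Teal, Coral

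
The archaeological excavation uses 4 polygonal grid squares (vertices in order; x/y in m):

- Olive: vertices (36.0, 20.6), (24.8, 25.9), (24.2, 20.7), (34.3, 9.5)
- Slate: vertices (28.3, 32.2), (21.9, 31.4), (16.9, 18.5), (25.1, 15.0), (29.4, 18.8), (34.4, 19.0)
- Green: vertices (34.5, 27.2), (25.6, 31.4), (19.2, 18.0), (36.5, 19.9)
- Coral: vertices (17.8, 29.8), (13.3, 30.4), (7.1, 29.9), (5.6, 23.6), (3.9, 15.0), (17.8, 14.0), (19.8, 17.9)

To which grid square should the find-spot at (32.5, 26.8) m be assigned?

Cast a ray rightward from (32.5, 26.8). For each polygon, the edges (by vertex number in listed order) whose endpoints lie on opposite sides of y = 26.8, where each meets that height, and whether that is right or left of the point:
Olive: no edge straddles that height → 0 crossings.
Slate: 2–3 at x≈20.12 (left), 6–1 at x≈30.80 (left) → 0 crossings.
Green: 2–3 at x≈23.40 (left), 4–1 at x≈34.61 (right) → 1 crossing.
Coral: 3–4 at x≈6.36 (left), 7–1 at x≈18.30 (left) → 0 crossings.
Only Green has an odd count, so the point is inside Green.

Green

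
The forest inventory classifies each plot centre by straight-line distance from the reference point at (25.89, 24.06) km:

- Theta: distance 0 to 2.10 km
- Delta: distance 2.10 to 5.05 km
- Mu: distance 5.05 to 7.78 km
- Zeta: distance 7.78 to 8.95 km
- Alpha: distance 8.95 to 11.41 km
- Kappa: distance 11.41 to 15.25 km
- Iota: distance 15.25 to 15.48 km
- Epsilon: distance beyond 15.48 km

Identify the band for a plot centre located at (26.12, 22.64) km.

Theta

Distance = √((26.12−25.89)² + (22.64−24.06)²) = √(0.053 + 2.016) = 1.439 km.
0 ≤ 1.439 < 2.10 → Theta.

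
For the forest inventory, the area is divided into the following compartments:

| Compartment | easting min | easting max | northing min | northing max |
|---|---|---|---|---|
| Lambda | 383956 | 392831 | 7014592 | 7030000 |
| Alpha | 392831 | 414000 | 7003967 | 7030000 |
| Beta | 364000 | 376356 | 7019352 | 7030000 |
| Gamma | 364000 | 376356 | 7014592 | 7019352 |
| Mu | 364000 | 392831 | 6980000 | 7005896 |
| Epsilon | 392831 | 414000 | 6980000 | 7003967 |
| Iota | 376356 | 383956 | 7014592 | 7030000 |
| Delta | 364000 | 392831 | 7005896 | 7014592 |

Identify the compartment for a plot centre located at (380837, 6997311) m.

Mu

The point has easting = 380837 and northing = 6997311.
Only Mu satisfies 364000 ≤ easting ≤ 392831 and 6980000 ≤ northing ≤ 7005896.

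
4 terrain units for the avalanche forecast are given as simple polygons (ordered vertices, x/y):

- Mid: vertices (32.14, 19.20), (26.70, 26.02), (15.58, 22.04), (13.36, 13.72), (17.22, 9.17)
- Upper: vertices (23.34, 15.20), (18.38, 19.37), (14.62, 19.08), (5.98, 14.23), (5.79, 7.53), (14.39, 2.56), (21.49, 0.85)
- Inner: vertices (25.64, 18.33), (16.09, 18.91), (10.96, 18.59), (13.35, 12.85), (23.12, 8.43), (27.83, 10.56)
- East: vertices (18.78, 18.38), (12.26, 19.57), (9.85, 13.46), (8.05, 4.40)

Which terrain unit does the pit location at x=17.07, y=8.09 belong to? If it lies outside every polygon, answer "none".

Upper

Cast a ray rightward from (17.07, 8.09). For each polygon, the edges (by vertex number in listed order) whose endpoints lie on opposite sides of y = 8.09, where each meets that height, and whether that is right or left of the point:
Mid: no edge straddles that height → 0 crossings.
Upper: 4–5 at x≈5.806 (left), 7–1 at x≈22.423 (right) → 1 crossing.
Inner: no edge straddles that height → 0 crossings.
East: 3–4 at x≈8.783 (left), 4–1 at x≈10.882 (left) → 0 crossings.
Only Upper has an odd count, so the point is inside Upper.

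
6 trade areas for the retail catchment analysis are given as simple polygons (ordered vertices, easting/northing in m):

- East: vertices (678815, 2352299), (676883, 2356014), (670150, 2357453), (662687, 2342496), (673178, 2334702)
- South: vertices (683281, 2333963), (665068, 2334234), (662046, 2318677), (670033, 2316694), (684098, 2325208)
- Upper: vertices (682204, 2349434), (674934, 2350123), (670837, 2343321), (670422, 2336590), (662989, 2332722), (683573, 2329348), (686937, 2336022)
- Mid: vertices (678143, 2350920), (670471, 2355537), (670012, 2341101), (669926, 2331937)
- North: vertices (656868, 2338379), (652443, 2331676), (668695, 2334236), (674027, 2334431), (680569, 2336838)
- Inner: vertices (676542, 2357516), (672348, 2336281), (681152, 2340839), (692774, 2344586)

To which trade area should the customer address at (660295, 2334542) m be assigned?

Cast a ray rightward from (660295, 2334542). For each polygon, the edges (by vertex number in listed order) whose endpoints lie on opposite sides of northing = 2334542, where each meets that height, and whether that is right or left of the point:
East: no edge straddles that height → 0 crossings.
South: no edge straddles that height → 0 crossings.
Upper: 4–5 at easting≈666486.4 (right), 6–7 at easting≈686191.0 (right) → 2 crossings.
Mid: 3–4 at easting≈669950.4 (right), 4–1 at easting≈671053.6 (right) → 2 crossings.
North: 1–2 at easting≈654335.0 (left), 4–5 at easting≈674328.7 (right) → 1 crossing.
Inner: no edge straddles that height → 0 crossings.
Only North has an odd count, so the point is inside North.

North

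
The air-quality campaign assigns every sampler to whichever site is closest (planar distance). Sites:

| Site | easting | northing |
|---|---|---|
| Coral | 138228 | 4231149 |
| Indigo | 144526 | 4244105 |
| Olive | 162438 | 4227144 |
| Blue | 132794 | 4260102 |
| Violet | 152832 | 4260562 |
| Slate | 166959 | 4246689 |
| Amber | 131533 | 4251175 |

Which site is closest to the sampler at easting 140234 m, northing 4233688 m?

Squared distances to each site:
Coral: 10470557.000; Indigo: 126935153.000; Olive: 535841552.000; Blue: 753052996.000; Violet: 880921480.000; Slate: 883251626.000; Amber: 381502570.000.
Minimum at Coral.

Coral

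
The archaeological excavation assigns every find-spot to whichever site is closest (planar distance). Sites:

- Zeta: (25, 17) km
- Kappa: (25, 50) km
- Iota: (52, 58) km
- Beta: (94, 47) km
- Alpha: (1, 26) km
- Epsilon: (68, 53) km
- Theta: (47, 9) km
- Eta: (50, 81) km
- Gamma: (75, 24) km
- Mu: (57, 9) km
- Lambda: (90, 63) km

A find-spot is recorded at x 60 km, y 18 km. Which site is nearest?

Squared distances to each site:
Zeta: 1226.000; Kappa: 2249.000; Iota: 1664.000; Beta: 1997.000; Alpha: 3545.000; Epsilon: 1289.000; Theta: 250.000; Eta: 4069.000; Gamma: 261.000; Mu: 90.000; Lambda: 2925.000.
Minimum at Mu.

Mu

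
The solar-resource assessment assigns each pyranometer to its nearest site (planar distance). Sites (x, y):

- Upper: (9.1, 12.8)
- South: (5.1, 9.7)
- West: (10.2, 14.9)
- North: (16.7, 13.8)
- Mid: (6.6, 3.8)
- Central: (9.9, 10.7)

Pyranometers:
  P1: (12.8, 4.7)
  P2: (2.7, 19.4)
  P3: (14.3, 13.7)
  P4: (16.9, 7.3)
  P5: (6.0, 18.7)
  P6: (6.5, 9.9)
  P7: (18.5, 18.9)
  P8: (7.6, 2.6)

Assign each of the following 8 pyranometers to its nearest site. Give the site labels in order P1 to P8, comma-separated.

P1 → Mid (d²=39.25)
P2 → West (d²=76.50)
P3 → North (d²=5.77)
P4 → North (d²=42.29)
P5 → West (d²=32.08)
P6 → South (d²=2.00)
P7 → North (d²=29.25)
P8 → Mid (d²=2.44)

Mid, West, North, North, West, South, North, Mid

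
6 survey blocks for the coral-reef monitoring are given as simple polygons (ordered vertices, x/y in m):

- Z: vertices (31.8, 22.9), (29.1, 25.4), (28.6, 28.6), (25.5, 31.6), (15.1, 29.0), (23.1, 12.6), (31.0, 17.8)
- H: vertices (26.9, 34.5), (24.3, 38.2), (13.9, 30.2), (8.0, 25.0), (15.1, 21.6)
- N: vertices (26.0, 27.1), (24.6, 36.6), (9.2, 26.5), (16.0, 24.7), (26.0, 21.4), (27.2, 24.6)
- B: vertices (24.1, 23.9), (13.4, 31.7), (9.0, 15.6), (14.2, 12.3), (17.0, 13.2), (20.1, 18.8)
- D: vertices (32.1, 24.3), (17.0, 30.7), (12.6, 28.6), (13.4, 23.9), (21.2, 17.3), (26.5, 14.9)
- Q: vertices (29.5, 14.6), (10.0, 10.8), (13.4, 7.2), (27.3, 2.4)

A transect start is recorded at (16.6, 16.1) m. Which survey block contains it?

Cast a ray rightward from (16.6, 16.1). For each polygon, the edges (by vertex number in listed order) whose endpoints lie on opposite sides of y = 16.1, where each meets that height, and whether that is right or left of the point:
Z: 5–6 at x≈21.39 (right), 6–7 at x≈28.42 (right) → 2 crossings.
H: no edge straddles that height → 0 crossings.
N: no edge straddles that height → 0 crossings.
B: 2–3 at x≈9.14 (left), 5–6 at x≈18.61 (right) → 1 crossing.
D: 5–6 at x≈23.85 (right), 6–1 at x≈27.21 (right) → 2 crossings.
Q: no edge straddles that height → 0 crossings.
Only B has an odd count, so the point is inside B.

B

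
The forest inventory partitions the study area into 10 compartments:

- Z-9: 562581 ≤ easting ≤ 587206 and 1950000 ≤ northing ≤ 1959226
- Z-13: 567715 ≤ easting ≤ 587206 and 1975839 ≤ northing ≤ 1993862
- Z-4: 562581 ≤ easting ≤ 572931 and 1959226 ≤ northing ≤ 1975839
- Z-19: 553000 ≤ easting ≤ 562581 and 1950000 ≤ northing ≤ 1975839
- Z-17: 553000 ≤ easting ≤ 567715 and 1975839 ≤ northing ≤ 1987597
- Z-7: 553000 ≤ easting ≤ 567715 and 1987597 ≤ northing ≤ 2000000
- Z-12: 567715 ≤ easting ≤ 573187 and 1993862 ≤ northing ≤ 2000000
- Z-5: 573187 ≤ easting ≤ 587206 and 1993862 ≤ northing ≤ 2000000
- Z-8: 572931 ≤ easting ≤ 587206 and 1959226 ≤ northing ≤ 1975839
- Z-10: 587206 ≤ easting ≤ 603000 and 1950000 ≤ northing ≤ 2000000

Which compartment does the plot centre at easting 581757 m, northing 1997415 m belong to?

Z-5

The point has easting = 581757 and northing = 1997415.
Only Z-5 satisfies 573187 ≤ easting ≤ 587206 and 1993862 ≤ northing ≤ 2000000.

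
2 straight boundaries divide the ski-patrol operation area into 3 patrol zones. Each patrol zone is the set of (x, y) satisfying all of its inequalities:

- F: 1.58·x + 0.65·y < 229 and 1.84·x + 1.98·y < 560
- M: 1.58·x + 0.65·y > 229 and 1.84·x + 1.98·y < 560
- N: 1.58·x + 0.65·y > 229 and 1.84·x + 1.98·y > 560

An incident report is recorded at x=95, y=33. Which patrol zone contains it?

F

1.58·95 + 0.65·33 = 171.550, which is < 229
1.84·95 + 1.98·33 = 240.140, which is < 560
This sign pattern matches F.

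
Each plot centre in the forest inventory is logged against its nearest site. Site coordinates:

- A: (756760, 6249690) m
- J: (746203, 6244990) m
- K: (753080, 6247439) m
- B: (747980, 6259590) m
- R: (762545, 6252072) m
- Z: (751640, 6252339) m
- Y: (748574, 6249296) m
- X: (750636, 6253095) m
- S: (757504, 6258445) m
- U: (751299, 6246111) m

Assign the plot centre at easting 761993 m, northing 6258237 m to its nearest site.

Squared distances to each site:
A: 100435498.000; J: 424807109.000; K: 196038373.000; B: 198194778.000; R: 38311929.000; Z: 141971013.000; Y: 260011042.000; X: 155421613.000; S: 20194385.000; U: 261401512.000.
Minimum at S.

S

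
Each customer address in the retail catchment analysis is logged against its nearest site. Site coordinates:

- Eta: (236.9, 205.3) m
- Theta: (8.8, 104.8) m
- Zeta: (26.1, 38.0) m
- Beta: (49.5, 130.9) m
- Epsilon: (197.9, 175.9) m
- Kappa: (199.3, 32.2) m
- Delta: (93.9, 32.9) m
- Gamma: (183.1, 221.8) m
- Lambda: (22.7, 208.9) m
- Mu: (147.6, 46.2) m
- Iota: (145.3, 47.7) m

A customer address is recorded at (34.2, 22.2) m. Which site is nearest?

Squared distances to each site:
Eta: 74612.900; Theta: 7467.920; Zeta: 315.250; Beta: 12049.780; Epsilon: 50421.380; Kappa: 27358.010; Delta: 3678.580; Gamma: 62011.370; Lambda: 34989.140; Mu: 13435.560; Iota: 12993.460.
Minimum at Zeta.

Zeta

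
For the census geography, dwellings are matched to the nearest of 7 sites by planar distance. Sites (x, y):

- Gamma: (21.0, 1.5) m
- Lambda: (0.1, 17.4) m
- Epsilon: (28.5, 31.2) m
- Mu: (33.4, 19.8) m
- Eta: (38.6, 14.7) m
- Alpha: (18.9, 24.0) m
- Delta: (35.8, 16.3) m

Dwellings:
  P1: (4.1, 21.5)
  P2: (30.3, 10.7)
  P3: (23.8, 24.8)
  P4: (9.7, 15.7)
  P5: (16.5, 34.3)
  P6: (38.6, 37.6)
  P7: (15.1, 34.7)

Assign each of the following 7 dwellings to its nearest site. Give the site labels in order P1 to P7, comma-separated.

P1 → Lambda (d²=32.81)
P2 → Delta (d²=61.61)
P3 → Alpha (d²=24.65)
P4 → Lambda (d²=95.05)
P5 → Alpha (d²=111.85)
P6 → Epsilon (d²=142.97)
P7 → Alpha (d²=128.93)

Lambda, Delta, Alpha, Lambda, Alpha, Epsilon, Alpha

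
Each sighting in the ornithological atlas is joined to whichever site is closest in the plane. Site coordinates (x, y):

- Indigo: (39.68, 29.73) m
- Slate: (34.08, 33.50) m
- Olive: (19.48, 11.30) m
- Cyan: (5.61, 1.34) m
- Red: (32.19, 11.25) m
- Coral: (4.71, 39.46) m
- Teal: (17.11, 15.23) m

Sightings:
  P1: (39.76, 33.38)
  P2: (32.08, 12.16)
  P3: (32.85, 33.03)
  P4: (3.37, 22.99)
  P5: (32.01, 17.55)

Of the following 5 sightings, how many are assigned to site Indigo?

1

P1 → Indigo
P2 → Red
P3 → Slate
P4 → Teal
P5 → Red
1 of the 5 goes to Indigo.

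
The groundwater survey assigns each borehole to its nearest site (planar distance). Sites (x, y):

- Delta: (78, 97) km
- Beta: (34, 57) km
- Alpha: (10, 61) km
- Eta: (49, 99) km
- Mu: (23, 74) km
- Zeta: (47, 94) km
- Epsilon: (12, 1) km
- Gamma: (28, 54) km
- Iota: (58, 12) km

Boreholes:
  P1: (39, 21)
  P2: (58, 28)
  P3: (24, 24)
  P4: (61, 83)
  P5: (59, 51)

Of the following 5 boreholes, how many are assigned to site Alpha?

P1 → Iota
P2 → Iota
P3 → Epsilon
P4 → Zeta
P5 → Beta
0 of the 5 go to Alpha.

0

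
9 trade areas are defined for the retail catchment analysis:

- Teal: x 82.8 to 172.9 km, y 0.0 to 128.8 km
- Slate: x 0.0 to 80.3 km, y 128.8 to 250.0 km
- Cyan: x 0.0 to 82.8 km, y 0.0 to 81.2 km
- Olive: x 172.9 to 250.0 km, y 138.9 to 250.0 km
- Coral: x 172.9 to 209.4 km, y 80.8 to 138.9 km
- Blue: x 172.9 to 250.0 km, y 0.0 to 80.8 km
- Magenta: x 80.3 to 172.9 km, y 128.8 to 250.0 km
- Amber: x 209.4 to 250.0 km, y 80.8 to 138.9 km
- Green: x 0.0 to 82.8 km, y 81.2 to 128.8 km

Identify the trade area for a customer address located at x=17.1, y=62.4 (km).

Cyan

The point has x = 17.1 and y = 62.4.
Only Cyan satisfies 0.0 ≤ x ≤ 82.8 and 0.0 ≤ y ≤ 81.2.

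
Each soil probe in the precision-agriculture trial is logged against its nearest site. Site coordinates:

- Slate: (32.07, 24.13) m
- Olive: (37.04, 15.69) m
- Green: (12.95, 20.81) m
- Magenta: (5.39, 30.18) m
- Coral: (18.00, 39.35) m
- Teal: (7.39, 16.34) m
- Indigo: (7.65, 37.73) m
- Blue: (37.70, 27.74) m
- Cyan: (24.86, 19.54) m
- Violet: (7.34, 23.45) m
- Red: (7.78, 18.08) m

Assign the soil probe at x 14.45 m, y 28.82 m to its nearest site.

Squared distances to each site:
Slate: 332.461; Olive: 682.705; Green: 66.410; Magenta: 83.933; Coral: 123.483; Teal: 205.594; Indigo: 125.628; Blue: 541.729; Cyan: 194.487; Violet: 79.389; Red: 159.837.
Minimum at Green.

Green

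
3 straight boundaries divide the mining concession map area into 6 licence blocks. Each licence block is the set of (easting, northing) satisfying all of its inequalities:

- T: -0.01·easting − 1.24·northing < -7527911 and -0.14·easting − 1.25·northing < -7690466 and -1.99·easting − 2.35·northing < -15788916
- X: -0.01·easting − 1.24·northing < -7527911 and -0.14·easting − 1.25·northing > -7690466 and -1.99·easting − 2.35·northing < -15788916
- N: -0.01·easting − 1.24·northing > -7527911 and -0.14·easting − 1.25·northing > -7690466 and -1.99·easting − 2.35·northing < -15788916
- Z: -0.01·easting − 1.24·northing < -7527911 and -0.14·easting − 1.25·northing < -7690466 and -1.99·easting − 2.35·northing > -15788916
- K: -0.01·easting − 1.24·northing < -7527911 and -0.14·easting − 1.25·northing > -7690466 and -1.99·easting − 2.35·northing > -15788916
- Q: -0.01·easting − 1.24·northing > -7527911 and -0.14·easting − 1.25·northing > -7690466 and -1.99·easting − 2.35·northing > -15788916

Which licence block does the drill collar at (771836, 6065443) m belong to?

-0.01·771836 − 1.24·6065443 = -7528867.680, which is < -7527911
-0.14·771836 − 1.25·6065443 = -7689860.790, which is > -7690466
-1.99·771836 − 2.35·6065443 = -15789744.690, which is < -15788916
This sign pattern matches X.

X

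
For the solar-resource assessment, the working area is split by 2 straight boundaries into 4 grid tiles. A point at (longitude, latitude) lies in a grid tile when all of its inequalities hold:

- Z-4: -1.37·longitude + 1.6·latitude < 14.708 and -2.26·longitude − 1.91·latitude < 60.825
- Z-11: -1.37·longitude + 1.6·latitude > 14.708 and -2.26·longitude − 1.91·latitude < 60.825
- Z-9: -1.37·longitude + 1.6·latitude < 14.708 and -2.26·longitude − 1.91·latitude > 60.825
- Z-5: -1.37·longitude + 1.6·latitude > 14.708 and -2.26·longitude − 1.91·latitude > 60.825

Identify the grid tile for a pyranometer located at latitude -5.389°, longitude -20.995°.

-1.37·-20.995 + 1.6·-5.389 = 20.141, which is > 14.708
-2.26·-20.995 − 1.91·-5.389 = 57.742, which is < 60.825
This sign pattern matches Z-11.

Z-11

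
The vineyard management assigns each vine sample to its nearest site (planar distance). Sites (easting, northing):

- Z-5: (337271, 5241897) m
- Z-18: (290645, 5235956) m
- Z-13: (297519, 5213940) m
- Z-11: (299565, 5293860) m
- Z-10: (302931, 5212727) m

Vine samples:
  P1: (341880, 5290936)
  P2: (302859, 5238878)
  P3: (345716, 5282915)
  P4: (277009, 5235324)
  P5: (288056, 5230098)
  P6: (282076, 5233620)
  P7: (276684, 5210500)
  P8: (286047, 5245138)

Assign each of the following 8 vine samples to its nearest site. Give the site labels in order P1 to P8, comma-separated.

P1 → Z-11 (d²=1799109001.00)
P2 → Z-18 (d²=157719880.00)
P3 → Z-5 (d²=1753794349.00)
P4 → Z-18 (d²=186339920.00)
P5 → Z-18 (d²=41019085.00)
P6 → Z-18 (d²=78884657.00)
P7 → Z-13 (d²=445930825.00)
P8 → Z-18 (d²=105450728.00)

Z-11, Z-18, Z-5, Z-18, Z-18, Z-18, Z-13, Z-18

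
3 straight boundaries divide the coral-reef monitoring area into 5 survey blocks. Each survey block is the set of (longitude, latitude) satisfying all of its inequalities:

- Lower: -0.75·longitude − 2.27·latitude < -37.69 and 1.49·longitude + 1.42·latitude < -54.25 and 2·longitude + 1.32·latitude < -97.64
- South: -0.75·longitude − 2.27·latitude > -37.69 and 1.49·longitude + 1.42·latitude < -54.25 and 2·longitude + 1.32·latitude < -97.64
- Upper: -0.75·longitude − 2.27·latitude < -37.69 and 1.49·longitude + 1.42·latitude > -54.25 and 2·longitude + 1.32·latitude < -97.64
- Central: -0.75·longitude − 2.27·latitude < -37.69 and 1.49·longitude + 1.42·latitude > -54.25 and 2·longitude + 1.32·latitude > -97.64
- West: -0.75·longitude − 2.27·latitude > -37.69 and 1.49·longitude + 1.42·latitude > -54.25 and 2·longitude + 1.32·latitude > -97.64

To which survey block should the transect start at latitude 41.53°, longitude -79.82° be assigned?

-0.75·-79.82 − 2.27·41.53 = -34.408, which is > -37.69
1.49·-79.82 + 1.42·41.53 = -59.959, which is < -54.25
2·-79.82 + 1.32·41.53 = -104.820, which is < -97.64
This sign pattern matches South.

South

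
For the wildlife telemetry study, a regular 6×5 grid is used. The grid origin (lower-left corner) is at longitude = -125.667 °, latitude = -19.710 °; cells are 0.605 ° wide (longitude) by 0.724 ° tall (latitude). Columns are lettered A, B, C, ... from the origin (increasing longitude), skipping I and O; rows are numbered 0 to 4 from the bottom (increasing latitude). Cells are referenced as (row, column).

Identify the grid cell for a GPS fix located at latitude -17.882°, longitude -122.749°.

(2, E)

Column index: ⌊(-122.749 − -125.667) / 0.605⌋ = ⌊4.823⌋ = 4 → column E
Row offset from origin: ⌊(-17.882 − -19.710) / 0.724⌋ = ⌊2.525⌋ = 2 → row 2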